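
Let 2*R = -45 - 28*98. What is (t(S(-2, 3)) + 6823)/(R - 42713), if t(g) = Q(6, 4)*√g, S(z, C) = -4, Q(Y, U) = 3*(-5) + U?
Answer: -13646/88215 + 44*I/88215 ≈ -0.15469 + 0.00049878*I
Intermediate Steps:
Q(Y, U) = -15 + U
t(g) = -11*√g (t(g) = (-15 + 4)*√g = -11*√g)
R = -2789/2 (R = (-45 - 28*98)/2 = (-45 - 2744)/2 = (½)*(-2789) = -2789/2 ≈ -1394.5)
(t(S(-2, 3)) + 6823)/(R - 42713) = (-22*I + 6823)/(-2789/2 - 42713) = (-22*I + 6823)/(-88215/2) = (-22*I + 6823)*(-2/88215) = (6823 - 22*I)*(-2/88215) = -13646/88215 + 44*I/88215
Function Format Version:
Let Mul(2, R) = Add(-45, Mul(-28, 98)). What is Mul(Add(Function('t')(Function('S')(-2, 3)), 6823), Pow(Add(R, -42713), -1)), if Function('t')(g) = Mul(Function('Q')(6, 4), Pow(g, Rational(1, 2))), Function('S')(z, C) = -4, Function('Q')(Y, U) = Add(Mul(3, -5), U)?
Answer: Add(Rational(-13646, 88215), Mul(Rational(44, 88215), I)) ≈ Add(-0.15469, Mul(0.00049878, I))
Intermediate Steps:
Function('Q')(Y, U) = Add(-15, U)
Function('t')(g) = Mul(-11, Pow(g, Rational(1, 2))) (Function('t')(g) = Mul(Add(-15, 4), Pow(g, Rational(1, 2))) = Mul(-11, Pow(g, Rational(1, 2))))
R = Rational(-2789, 2) (R = Mul(Rational(1, 2), Add(-45, Mul(-28, 98))) = Mul(Rational(1, 2), Add(-45, -2744)) = Mul(Rational(1, 2), -2789) = Rational(-2789, 2) ≈ -1394.5)
Mul(Add(Function('t')(Function('S')(-2, 3)), 6823), Pow(Add(R, -42713), -1)) = Mul(Add(Mul(-11, Pow(-4, Rational(1, 2))), 6823), Pow(Add(Rational(-2789, 2), -42713), -1)) = Mul(Add(Mul(-11, Mul(2, I)), 6823), Pow(Rational(-88215, 2), -1)) = Mul(Add(Mul(-22, I), 6823), Rational(-2, 88215)) = Mul(Add(6823, Mul(-22, I)), Rational(-2, 88215)) = Add(Rational(-13646, 88215), Mul(Rational(44, 88215), I))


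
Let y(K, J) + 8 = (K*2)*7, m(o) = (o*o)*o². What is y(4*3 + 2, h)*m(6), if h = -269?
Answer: 243648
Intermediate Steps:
m(o) = o⁴ (m(o) = o²*o² = o⁴)
y(K, J) = -8 + 14*K (y(K, J) = -8 + (K*2)*7 = -8 + (2*K)*7 = -8 + 14*K)
y(4*3 + 2, h)*m(6) = (-8 + 14*(4*3 + 2))*6⁴ = (-8 + 14*(12 + 2))*1296 = (-8 + 14*14)*1296 = (-8 + 196)*1296 = 188*1296 = 243648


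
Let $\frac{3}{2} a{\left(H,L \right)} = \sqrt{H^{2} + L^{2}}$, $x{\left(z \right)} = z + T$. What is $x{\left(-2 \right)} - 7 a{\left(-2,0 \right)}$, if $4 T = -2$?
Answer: $- \frac{71}{6} \approx -11.833$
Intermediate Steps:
$T = - \frac{1}{2}$ ($T = \frac{1}{4} \left(-2\right) = - \frac{1}{2} \approx -0.5$)
$x{\left(z \right)} = - \frac{1}{2} + z$ ($x{\left(z \right)} = z - \frac{1}{2} = - \frac{1}{2} + z$)
$a{\left(H,L \right)} = \frac{2 \sqrt{H^{2} + L^{2}}}{3}$
$x{\left(-2 \right)} - 7 a{\left(-2,0 \right)} = \left(- \frac{1}{2} - 2\right) - 7 \frac{2 \sqrt{\left(-2\right)^{2} + 0^{2}}}{3} = - \frac{5}{2} - 7 \frac{2 \sqrt{4 + 0}}{3} = - \frac{5}{2} - 7 \frac{2 \sqrt{4}}{3} = - \frac{5}{2} - 7 \cdot \frac{2}{3} \cdot 2 = - \frac{5}{2} - \frac{28}{3} = - \frac{71}{6}$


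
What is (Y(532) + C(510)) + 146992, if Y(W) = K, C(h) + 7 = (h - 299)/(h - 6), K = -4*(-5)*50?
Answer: 74584651/504 ≈ 1.4799e+5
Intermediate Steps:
K = 1000 (K = 20*50 = 1000)
C(h) = -7 + (-299 + h)/(-6 + h) (C(h) = -7 + (h - 299)/(h - 6) = -7 + (-299 + h)/(-6 + h))
Y(W) = 1000
(Y(532) + C(510)) + 146992 = (1000 + (-257 - 6*510)/(-6 + 510)) + 146992 = (1000 + (-257 - 3060)/504) + 146992 = (1000 + (1/504)*(-3317)) + 146992 = (1000 - 3317/504) + 146992 = 500683/504 + 146992 = 74584651/504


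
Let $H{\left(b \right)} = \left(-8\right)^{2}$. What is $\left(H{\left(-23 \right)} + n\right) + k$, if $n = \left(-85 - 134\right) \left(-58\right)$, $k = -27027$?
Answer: $-14261$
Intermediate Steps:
$H{\left(b \right)} = 64$
$n = 12702$ ($n = \left(-85 - 134\right) \left(-58\right) = \left(-219\right) \left(-58\right) = 12702$)
$\left(H{\left(-23 \right)} + n\right) + k = \left(64 + 12702\right) - 27027 = 12766 - 27027 = -14261$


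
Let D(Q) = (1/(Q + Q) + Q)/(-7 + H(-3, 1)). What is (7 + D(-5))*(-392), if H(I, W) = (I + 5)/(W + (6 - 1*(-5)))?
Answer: -622496/205 ≈ -3036.6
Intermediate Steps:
H(I, W) = (5 + I)/(11 + W) (H(I, W) = (5 + I)/(W + (6 + 5)) = (5 + I)/(W + 11) = (5 + I)/(11 + W))
D(Q) = -6*Q/41 - 3/(41*Q) (D(Q) = (1/(Q + Q) + Q)/(-7 + (5 - 3)/(11 + 1)) = (1/(2*Q) + Q)/(-7 + 2/12) = (1/(2*Q) + Q)/(-7 + (1/12)*2) = (Q + 1/(2*Q))/(-7 + ⅙) = (Q + 1/(2*Q))/(-41/6) = (Q + 1/(2*Q))*(-6/41) = -6*Q/41 - 3/(41*Q))
(7 + D(-5))*(-392) = (7 + (3/41)*(-1 - 2*(-5)²)/(-5))*(-392) = (7 + (3/41)*(-⅕)*(-1 - 2*25))*(-392) = (7 + (3/41)*(-⅕)*(-1 - 50))*(-392) = (7 + (3/41)*(-⅕)*(-51))*(-392) = (7 + 153/205)*(-392) = (1588/205)*(-392) = -622496/205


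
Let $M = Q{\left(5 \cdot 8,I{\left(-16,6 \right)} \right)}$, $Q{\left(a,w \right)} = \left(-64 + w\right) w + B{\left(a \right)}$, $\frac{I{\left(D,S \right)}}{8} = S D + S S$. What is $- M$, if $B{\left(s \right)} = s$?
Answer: $-261160$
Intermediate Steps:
$I{\left(D,S \right)} = 8 S^{2} + 8 D S$ ($I{\left(D,S \right)} = 8 \left(S D + S S\right) = 8 \left(D S + S^{2}\right) = 8 \left(S^{2} + D S\right) = 8 S^{2} + 8 D S$)
$Q{\left(a,w \right)} = a + w \left(-64 + w\right)$ ($Q{\left(a,w \right)} = \left(-64 + w\right) w + a = w \left(-64 + w\right) + a = a + w \left(-64 + w\right)$)
$M = 261160$ ($M = 5 \cdot 8 + \left(8 \cdot 6 \left(-16 + 6\right)\right)^{2} - 64 \cdot 8 \cdot 6 \left(-16 + 6\right) = 40 + \left(8 \cdot 6 \left(-10\right)\right)^{2} - 64 \cdot 8 \cdot 6 \left(-10\right) = 40 + \left(-480\right)^{2} - -30720 = 40 + 230400 + 30720 = 261160$)
$- M = \left(-1\right) 261160 = -261160$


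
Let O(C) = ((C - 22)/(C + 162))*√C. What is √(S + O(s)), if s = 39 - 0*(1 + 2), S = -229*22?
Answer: √(-203540238 + 3417*√39)/201 ≈ 70.975*I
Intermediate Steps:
S = -5038
s = 39 (s = 39 - 0*3 = 39 - 1*0 = 39 + 0 = 39)
O(C) = √C*(-22 + C)/(162 + C) (O(C) = ((-22 + C)/(162 + C))*√C = √C*(-22 + C)/(162 + C))
√(S + O(s)) = √(-5038 + √39*(-22 + 39)/(162 + 39)) = √(-5038 + √39*17/201) = √(-5038 + √39*(1/201)*17) = √(-5038 + 17*√39/201)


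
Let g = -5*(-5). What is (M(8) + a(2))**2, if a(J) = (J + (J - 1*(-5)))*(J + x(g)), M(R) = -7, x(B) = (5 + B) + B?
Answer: 256036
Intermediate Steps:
g = 25
x(B) = 5 + 2*B
a(J) = (5 + 2*J)*(55 + J) (a(J) = (J + (J - 1*(-5)))*(J + (5 + 2*25)) = (J + (J + 5))*(J + (5 + 50)) = (J + (5 + J))*(J + 55) = (5 + 2*J)*(55 + J))
(M(8) + a(2))**2 = (-7 + (275 + 2*2**2 + 115*2))**2 = (-7 + (275 + 2*4 + 230))**2 = (-7 + (275 + 8 + 230))**2 = (-7 + 513)**2 = 506**2 = 256036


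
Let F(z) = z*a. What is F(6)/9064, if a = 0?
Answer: 0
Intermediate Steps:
F(z) = 0 (F(z) = z*0 = 0)
F(6)/9064 = 0/9064 = (1/9064)*0 = 0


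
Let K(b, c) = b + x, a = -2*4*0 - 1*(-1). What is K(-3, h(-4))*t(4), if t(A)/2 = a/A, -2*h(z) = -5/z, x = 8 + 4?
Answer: 9/2 ≈ 4.5000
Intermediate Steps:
x = 12
h(z) = 5/(2*z) (h(z) = -(-5)/(2*z) = 5/(2*z))
a = 1 (a = -8*0 + 1 = 0 + 1 = 1)
K(b, c) = 12 + b (K(b, c) = b + 12 = 12 + b)
t(A) = 2/A (t(A) = 2*(1/A) = 2/A)
K(-3, h(-4))*t(4) = (12 - 3)*(2/4) = 9*(2*(¼)) = 9*(½) = 9/2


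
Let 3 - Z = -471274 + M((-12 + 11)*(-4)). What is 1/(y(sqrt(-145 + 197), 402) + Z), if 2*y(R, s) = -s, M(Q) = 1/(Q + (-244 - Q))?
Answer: 244/114942545 ≈ 2.1228e-6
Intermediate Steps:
M(Q) = -1/244 (M(Q) = 1/(-244) = -1/244)
y(R, s) = -s/2 (y(R, s) = (-s)/2 = -s/2)
Z = 114991589/244 (Z = 3 - (-471274 - 1/244) = 3 - 1*(-114990857/244) = 3 + 114990857/244 = 114991589/244 ≈ 4.7128e+5)
1/(y(sqrt(-145 + 197), 402) + Z) = 1/(-1/2*402 + 114991589/244) = 1/(-201 + 114991589/244) = 1/(114942545/244) = 244/114942545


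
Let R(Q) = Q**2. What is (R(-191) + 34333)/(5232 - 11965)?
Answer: -70814/6733 ≈ -10.517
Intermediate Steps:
(R(-191) + 34333)/(5232 - 11965) = ((-191)**2 + 34333)/(5232 - 11965) = (36481 + 34333)/(-6733) = 70814*(-1/6733) = -70814/6733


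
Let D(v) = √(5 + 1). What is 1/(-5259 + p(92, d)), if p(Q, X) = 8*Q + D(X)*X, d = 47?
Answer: -4523/20444275 - 47*√6/20444275 ≈ -0.00022687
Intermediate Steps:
D(v) = √6
p(Q, X) = 8*Q + X*√6 (p(Q, X) = 8*Q + √6*X = 8*Q + X*√6)
1/(-5259 + p(92, d)) = 1/(-5259 + (8*92 + 47*√6)) = 1/(-5259 + (736 + 47*√6)) = 1/(-4523 + 47*√6)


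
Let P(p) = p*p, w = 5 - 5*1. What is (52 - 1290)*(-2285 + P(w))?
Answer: 2828830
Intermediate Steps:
w = 0 (w = 5 - 5 = 0)
P(p) = p²
(52 - 1290)*(-2285 + P(w)) = (52 - 1290)*(-2285 + 0²) = -1238*(-2285 + 0) = -1238*(-2285) = 2828830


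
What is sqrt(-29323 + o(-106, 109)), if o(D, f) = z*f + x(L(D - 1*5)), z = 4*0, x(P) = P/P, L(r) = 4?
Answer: 9*I*sqrt(362) ≈ 171.24*I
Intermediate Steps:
x(P) = 1
z = 0
o(D, f) = 1 (o(D, f) = 0*f + 1 = 0 + 1 = 1)
sqrt(-29323 + o(-106, 109)) = sqrt(-29323 + 1) = sqrt(-29322) = 9*I*sqrt(362)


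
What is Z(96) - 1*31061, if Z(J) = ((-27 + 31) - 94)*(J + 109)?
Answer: -49511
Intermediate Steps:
Z(J) = -9810 - 90*J (Z(J) = (4 - 94)*(109 + J) = -90*(109 + J) = -9810 - 90*J)
Z(96) - 1*31061 = (-9810 - 90*96) - 1*31061 = (-9810 - 8640) - 31061 = -18450 - 31061 = -49511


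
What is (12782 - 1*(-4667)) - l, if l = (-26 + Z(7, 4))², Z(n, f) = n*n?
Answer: 16920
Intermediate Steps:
Z(n, f) = n²
l = 529 (l = (-26 + 7²)² = (-26 + 49)² = 23² = 529)
(12782 - 1*(-4667)) - l = (12782 - 1*(-4667)) - 1*529 = (12782 + 4667) - 529 = 17449 - 529 = 16920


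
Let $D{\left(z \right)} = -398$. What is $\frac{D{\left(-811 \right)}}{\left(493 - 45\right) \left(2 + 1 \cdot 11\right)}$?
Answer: $- \frac{199}{2912} \approx -0.068338$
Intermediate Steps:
$\frac{D{\left(-811 \right)}}{\left(493 - 45\right) \left(2 + 1 \cdot 11\right)} = - \frac{398}{\left(493 - 45\right) \left(2 + 1 \cdot 11\right)} = - \frac{398}{448 \left(2 + 11\right)} = - \frac{398}{448 \cdot 13} = - \frac{398}{5824} = \left(-398\right) \frac{1}{5824} = - \frac{199}{2912}$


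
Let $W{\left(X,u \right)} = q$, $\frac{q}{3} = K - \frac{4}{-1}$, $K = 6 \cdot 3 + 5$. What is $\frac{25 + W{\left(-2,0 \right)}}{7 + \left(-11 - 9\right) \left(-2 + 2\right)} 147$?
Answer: $2226$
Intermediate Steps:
$K = 23$ ($K = 18 + 5 = 23$)
$q = 81$ ($q = 3 \left(23 - \frac{4}{-1}\right) = 3 \left(23 - 4 \left(-1\right)\right) = 3 \left(23 - -4\right) = 3 \left(23 + 4\right) = 3 \cdot 27 = 81$)
$W{\left(X,u \right)} = 81$
$\frac{25 + W{\left(-2,0 \right)}}{7 + \left(-11 - 9\right) \left(-2 + 2\right)} 147 = \frac{25 + 81}{7 + \left(-11 - 9\right) \left(-2 + 2\right)} 147 = \frac{106}{7 - 0} \cdot 147 = \frac{106}{7 + 0} \cdot 147 = \frac{106}{7} \cdot 147 = 2226$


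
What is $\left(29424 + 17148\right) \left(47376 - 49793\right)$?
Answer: $-112564524$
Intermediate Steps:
$\left(29424 + 17148\right) \left(47376 - 49793\right) = 46572 \left(-2417\right) = -112564524$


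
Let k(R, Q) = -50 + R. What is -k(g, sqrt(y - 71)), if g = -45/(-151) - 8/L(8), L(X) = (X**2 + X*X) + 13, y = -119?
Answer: 1059413/21291 ≈ 49.759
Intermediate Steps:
L(X) = 13 + 2*X**2 (L(X) = (X**2 + X**2) + 13 = 2*X**2 + 13 = 13 + 2*X**2)
g = 5137/21291 (g = -45/(-151) - 8/(13 + 2*8**2) = -45*(-1/151) - 8/(13 + 2*64) = 45/151 - 8/(13 + 128) = 45/151 - 8/141 = 5137/21291 ≈ 0.24128)
-k(g, sqrt(y - 71)) = -(-50 + 5137/21291) = -1*(-1059413/21291) = 1059413/21291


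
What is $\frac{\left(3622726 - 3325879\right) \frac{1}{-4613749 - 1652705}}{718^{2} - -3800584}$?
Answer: $- \frac{98949}{9015564080344} \approx -1.0975 \cdot 10^{-8}$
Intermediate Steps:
$\frac{\left(3622726 - 3325879\right) \frac{1}{-4613749 - 1652705}}{718^{2} - -3800584} = \frac{296847 \frac{1}{-6266454}}{515524 + 3800584} = \frac{296847 \left(- \frac{1}{6266454}\right)}{4316108} = \left(- \frac{98949}{2088818}\right) \frac{1}{4316108} = - \frac{98949}{9015564080344}$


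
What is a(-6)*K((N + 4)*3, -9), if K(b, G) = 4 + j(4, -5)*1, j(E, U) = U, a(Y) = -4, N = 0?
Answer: 4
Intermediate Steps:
K(b, G) = -1 (K(b, G) = 4 - 5*1 = 4 - 5 = -1)
a(-6)*K((N + 4)*3, -9) = -4*(-1) = 4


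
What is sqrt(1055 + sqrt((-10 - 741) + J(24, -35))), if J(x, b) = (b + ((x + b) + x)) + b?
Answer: sqrt(1055 + 2*I*sqrt(202)) ≈ 32.484 + 0.4375*I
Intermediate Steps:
J(x, b) = 2*x + 3*b (J(x, b) = (b + ((b + x) + x)) + b = (b + (b + 2*x)) + b = (2*b + 2*x) + b = 2*x + 3*b)
sqrt(1055 + sqrt((-10 - 741) + J(24, -35))) = sqrt(1055 + sqrt((-10 - 741) + (2*24 + 3*(-35)))) = sqrt(1055 + sqrt(-751 + (48 - 105))) = sqrt(1055 + sqrt(-751 - 57)) = sqrt(1055 + sqrt(-808)) = sqrt(1055 + 2*I*sqrt(202))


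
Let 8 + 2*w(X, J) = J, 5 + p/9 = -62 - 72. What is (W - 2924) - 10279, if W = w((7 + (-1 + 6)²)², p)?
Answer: -27665/2 ≈ -13833.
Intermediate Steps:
p = -1251 (p = -45 + 9*(-62 - 72) = -45 + 9*(-134) = -45 - 1206 = -1251)
w(X, J) = -4 + J/2
W = -1259/2 (W = -4 + (½)*(-1251) = -4 - 1251/2 = -1259/2 ≈ -629.50)
(W - 2924) - 10279 = (-1259/2 - 2924) - 10279 = -7107/2 - 10279 = -27665/2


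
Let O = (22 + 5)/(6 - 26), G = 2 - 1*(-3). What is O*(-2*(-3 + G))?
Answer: 27/5 ≈ 5.4000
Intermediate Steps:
G = 5 (G = 2 + 3 = 5)
O = -27/20 (O = 27/(-20) = 27*(-1/20) = -27/20 ≈ -1.3500)
O*(-2*(-3 + G)) = -(-27)*(-3 + 5)/10 = -(-27)*2/10 = -27/20*(-4) = 27/5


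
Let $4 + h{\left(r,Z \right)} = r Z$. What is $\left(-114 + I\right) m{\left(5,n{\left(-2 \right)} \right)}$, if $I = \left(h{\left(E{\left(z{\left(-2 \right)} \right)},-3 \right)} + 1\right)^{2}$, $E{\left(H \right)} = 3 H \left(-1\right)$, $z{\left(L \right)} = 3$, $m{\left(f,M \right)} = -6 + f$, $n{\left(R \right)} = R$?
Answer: $-462$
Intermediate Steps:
$E{\left(H \right)} = - 3 H$
$h{\left(r,Z \right)} = -4 + Z r$ ($h{\left(r,Z \right)} = -4 + r Z = -4 + Z r$)
$I = 576$ ($I = \left(\left(-4 - 3 \left(\left(-3\right) 3\right)\right) + 1\right)^{2} = \left(\left(-4 - -27\right) + 1\right)^{2} = \left(\left(-4 + 27\right) + 1\right)^{2} = \left(23 + 1\right)^{2} = 24^{2} = 576$)
$\left(-114 + I\right) m{\left(5,n{\left(-2 \right)} \right)} = \left(-114 + 576\right) \left(-6 + 5\right) = 462 \left(-1\right) = -462$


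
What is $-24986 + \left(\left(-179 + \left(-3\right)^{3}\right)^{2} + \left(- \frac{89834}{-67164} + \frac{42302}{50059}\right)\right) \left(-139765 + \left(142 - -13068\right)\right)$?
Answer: $- \frac{3009577821263842231}{560360446} \approx -5.3708 \cdot 10^{9}$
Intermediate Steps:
$-24986 + \left(\left(-179 + \left(-3\right)^{3}\right)^{2} + \left(- \frac{89834}{-67164} + \frac{42302}{50059}\right)\right) \left(-139765 + \left(142 - -13068\right)\right) = -24986 + \left(\left(-179 - 27\right)^{2} + \left(\left(-89834\right) \left(- \frac{1}{67164}\right) + 42302 \cdot \frac{1}{50059}\right)\right) \left(-139765 + \left(142 + 13068\right)\right) = -24986 + \left(\left(-206\right)^{2} + \left(\frac{44917}{33582} + \frac{42302}{50059}\right)\right) \left(-139765 + 13210\right) = -24986 + \left(42436 + \frac{3669085867}{1681081338}\right) \left(-126555\right) = -24986 + \frac{71342036745235}{1681081338} \left(-126555\right) = -24986 - \frac{3009563820097738475}{560360446} = - \frac{3009577821263842231}{560360446}$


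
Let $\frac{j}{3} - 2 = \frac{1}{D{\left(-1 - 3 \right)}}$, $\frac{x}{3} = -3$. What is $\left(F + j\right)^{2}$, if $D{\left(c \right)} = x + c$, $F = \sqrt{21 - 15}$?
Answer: $\frac{6639}{169} + \frac{150 \sqrt{6}}{13} \approx 67.547$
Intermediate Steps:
$x = -9$ ($x = 3 \left(-3\right) = -9$)
$F = \sqrt{6} \approx 2.4495$
$D{\left(c \right)} = -9 + c$
$j = \frac{75}{13}$ ($j = 6 + \frac{3}{-9 - 4} = 6 + \frac{3}{-13} = 6 + 3 \left(- \frac{1}{13}\right) = 6 - \frac{3}{13} = \frac{75}{13} \approx 5.7692$)
$\left(F + j\right)^{2} = \left(\sqrt{6} + \frac{75}{13}\right)^{2} = \left(\frac{75}{13} + \sqrt{6}\right)^{2}$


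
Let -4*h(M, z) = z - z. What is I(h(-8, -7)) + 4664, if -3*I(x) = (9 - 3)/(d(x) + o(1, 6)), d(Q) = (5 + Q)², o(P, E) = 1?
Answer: 60631/13 ≈ 4663.9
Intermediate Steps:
h(M, z) = 0 (h(M, z) = -(z - z)/4 = -¼*0 = 0)
I(x) = -2/(1 + (5 + x)²) (I(x) = -(9 - 3)/(3*((5 + x)² + 1)) = -2/(1 + (5 + x)²))
I(h(-8, -7)) + 4664 = -2/(1 + (5 + 0)²) + 4664 = -2/(1 + 5²) + 4664 = -2/(1 + 25) + 4664 = -2/26 + 4664 = -2*1/26 + 4664 = -1/13 + 4664 = 60631/13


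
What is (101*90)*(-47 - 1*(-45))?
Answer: -18180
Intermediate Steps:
(101*90)*(-47 - 1*(-45)) = 9090*(-47 + 45) = 9090*(-2) = -18180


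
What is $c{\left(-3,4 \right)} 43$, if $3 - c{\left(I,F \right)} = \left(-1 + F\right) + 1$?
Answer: $-43$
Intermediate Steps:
$c{\left(I,F \right)} = 3 - F$ ($c{\left(I,F \right)} = 3 - \left(\left(-1 + F\right) + 1\right) = 3 - F$)
$c{\left(-3,4 \right)} 43 = \left(3 - 4\right) 43 = \left(-1\right) 43 = -43$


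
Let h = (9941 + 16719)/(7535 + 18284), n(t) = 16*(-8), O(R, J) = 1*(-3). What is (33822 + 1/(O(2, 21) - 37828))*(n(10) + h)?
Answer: -4194486902971932/976758589 ≈ -4.2943e+6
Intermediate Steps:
O(R, J) = -3
n(t) = -128
h = 26660/25819 ≈ 1.0326
(33822 + 1/(O(2, 21) - 37828))*(n(10) + h) = (33822 + 1/(-3 - 37828))*(-128 + 26660/25819) = (33822 + 1/(-37831))*(-3278172/25819) = (33822 - 1/37831)*(-3278172/25819) = (1279520081/37831)*(-3278172/25819) = -4194486902971932/976758589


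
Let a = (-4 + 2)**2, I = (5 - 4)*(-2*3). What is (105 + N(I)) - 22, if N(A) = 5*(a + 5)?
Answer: 128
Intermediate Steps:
I = -6 (I = 1*(-6) = -6)
a = 4 (a = (-2)**2 = 4)
N(A) = 45 (N(A) = 5*(4 + 5) = 5*9 = 45)
(105 + N(I)) - 22 = (105 + 45) - 22 = 150 - 22 = 128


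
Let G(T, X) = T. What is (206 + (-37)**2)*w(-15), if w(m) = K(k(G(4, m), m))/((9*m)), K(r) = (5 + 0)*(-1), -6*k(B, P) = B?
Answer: 175/3 ≈ 58.333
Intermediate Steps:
k(B, P) = -B/6
K(r) = -5 (K(r) = 5*(-1) = -5)
w(m) = -5/(9*m) (w(m) = -5*1/(9*m) = -5/(9*m))
(206 + (-37)**2)*w(-15) = (206 + (-37)**2)*(-5/9/(-15)) = (206 + 1369)*(-5/9*(-1/15)) = 1575*(1/27) = 175/3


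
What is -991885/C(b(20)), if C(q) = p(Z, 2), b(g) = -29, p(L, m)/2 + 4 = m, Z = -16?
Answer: 991885/4 ≈ 2.4797e+5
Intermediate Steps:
p(L, m) = -8 + 2*m
C(q) = -4 (C(q) = -8 + 2*2 = -8 + 4 = -4)
-991885/C(b(20)) = -991885/(-4) = -991885*(-¼) = 991885/4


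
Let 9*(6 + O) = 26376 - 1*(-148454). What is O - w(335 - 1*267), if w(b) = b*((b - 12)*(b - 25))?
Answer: -1298920/9 ≈ -1.4432e+5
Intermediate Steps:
O = 174776/9 (O = -6 + (26376 - 1*(-148454))/9 = -6 + (26376 + 148454)/9 = -6 + (1/9)*174830 = -6 + 174830/9 = 174776/9 ≈ 19420.)
w(b) = b*(-25 + b)*(-12 + b) (w(b) = b*((-12 + b)*(-25 + b)) = b*((-25 + b)*(-12 + b)) = b*(-25 + b)*(-12 + b))
O - w(335 - 1*267) = 174776/9 - (335 - 1*267)*(300 + (335 - 1*267)**2 - 37*(335 - 1*267)) = 174776/9 - (335 - 267)*(300 + (335 - 267)**2 - 37*(335 - 267)) = 174776/9 - 68*(300 + 68**2 - 37*68) = 174776/9 - 68*(300 + 4624 - 2516) = 174776/9 - 68*2408 = 174776/9 - 1*163744 = 174776/9 - 163744 = -1298920/9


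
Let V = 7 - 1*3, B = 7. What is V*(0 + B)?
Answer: 28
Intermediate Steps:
V = 4 (V = 7 - 3 = 4)
V*(0 + B) = 4*(0 + 7) = 4*7 = 28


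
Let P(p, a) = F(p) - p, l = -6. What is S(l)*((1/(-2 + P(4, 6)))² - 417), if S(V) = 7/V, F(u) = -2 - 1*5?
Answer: 246652/507 ≈ 486.49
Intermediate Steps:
F(u) = -7 (F(u) = -2 - 5 = -7)
P(p, a) = -7 - p
S(l)*((1/(-2 + P(4, 6)))² - 417) = (7/(-6))*((1/(-2 + (-7 - 1*4)))² - 417) = (7*(-⅙))*((1/(-2 + (-7 - 4)))² - 417) = -7*((1/(-2 - 11))² - 417)/6 = -7*((1/(-13))² - 417)/6 = -7*((-1/13)² - 417)/6 = -7*(1/169 - 417)/6 = -7/6*(-70472/169) = 246652/507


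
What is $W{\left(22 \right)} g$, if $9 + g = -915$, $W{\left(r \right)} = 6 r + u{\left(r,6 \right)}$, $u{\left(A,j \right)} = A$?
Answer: $-142296$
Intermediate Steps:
$W{\left(r \right)} = 7 r$ ($W{\left(r \right)} = 6 r + r = 7 r$)
$g = -924$ ($g = -9 - 915 = -924$)
$W{\left(22 \right)} g = 7 \cdot 22 \left(-924\right) = 154 \left(-924\right) = -142296$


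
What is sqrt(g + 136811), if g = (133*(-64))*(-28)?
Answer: 3*sqrt(41683) ≈ 612.49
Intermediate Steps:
g = 238336 (g = -8512*(-28) = 238336)
sqrt(g + 136811) = sqrt(238336 + 136811) = sqrt(375147) = 3*sqrt(41683)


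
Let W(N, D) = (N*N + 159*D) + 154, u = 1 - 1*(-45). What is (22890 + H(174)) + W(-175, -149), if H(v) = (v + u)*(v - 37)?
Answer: 60118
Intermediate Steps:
u = 46 (u = 1 + 45 = 46)
W(N, D) = 154 + N² + 159*D (W(N, D) = (N² + 159*D) + 154 = 154 + N² + 159*D)
H(v) = (-37 + v)*(46 + v) (H(v) = (v + 46)*(v - 37) = (46 + v)*(-37 + v) = (-37 + v)*(46 + v))
(22890 + H(174)) + W(-175, -149) = (22890 + (-1702 + 174² + 9*174)) + (154 + (-175)² + 159*(-149)) = (22890 + (-1702 + 30276 + 1566)) + (154 + 30625 - 23691) = (22890 + 30140) + 7088 = 53030 + 7088 = 60118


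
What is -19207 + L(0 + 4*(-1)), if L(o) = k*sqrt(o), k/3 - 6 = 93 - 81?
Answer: -19207 + 108*I ≈ -19207.0 + 108.0*I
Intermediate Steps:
k = 54 (k = 18 + 3*(93 - 81) = 18 + 3*12 = 18 + 36 = 54)
L(o) = 54*sqrt(o)
-19207 + L(0 + 4*(-1)) = -19207 + 54*sqrt(0 + 4*(-1)) = -19207 + 54*sqrt(0 - 4) = -19207 + 54*sqrt(-4) = -19207 + 54*(2*I) = -19207 + 108*I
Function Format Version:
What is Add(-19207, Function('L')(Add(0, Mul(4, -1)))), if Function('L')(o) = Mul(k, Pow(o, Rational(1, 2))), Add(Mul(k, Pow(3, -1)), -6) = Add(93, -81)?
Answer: Add(-19207, Mul(108, I)) ≈ Add(-19207., Mul(108.00, I))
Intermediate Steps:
k = 54 (k = Add(18, Mul(3, Add(93, -81))) = Add(18, Mul(3, 12)) = Add(18, 36) = 54)
Function('L')(o) = Mul(54, Pow(o, Rational(1, 2)))
Add(-19207, Function('L')(Add(0, Mul(4, -1)))) = Add(-19207, Mul(54, Pow(Add(0, Mul(4, -1)), Rational(1, 2)))) = Add(-19207, Mul(54, Pow(Add(0, -4), Rational(1, 2)))) = Add(-19207, Mul(54, Pow(-4, Rational(1, 2)))) = Add(-19207, Mul(54, Mul(2, I))) = Add(-19207, Mul(108, I))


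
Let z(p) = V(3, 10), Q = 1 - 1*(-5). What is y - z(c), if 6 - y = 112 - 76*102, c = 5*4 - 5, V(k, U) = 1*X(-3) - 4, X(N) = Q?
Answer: 7644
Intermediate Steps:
Q = 6 (Q = 1 + 5 = 6)
X(N) = 6
V(k, U) = 2 (V(k, U) = 1*6 - 4 = 6 - 4 = 2)
c = 15 (c = 20 - 5 = 15)
z(p) = 2
y = 7646 (y = 6 - (112 - 76*102) = 6 - (112 - 7752) = 6 - 1*(-7640) = 6 + 7640 = 7646)
y - z(c) = 7646 - 1*2 = 7646 - 2 = 7644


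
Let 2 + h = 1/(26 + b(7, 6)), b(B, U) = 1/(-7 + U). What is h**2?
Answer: 2401/625 ≈ 3.8416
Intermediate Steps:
h = -49/25 (h = -2 + 1/(26 + 1/(-7 + 6)) = -2 + 1/(26 + 1/(-1)) = -2 + 1/(26 - 1) = -2 + 1/25 = -49/25 ≈ -1.9600)
h**2 = (-49/25)**2 = 2401/625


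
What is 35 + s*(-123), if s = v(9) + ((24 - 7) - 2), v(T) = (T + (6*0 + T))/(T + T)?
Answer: -1933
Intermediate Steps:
v(T) = 1 (v(T) = (T + (0 + T))/((2*T)) = (T + T)*(1/(2*T)) = (2*T)*(1/(2*T)) = 1)
s = 16 (s = 1 + ((24 - 7) - 2) = 1 + (17 - 2) = 1 + 15 = 16)
35 + s*(-123) = 35 + 16*(-123) = 35 - 1968 = -1933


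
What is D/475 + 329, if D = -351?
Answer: 155924/475 ≈ 328.26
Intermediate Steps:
D/475 + 329 = -351/475 + 329 = 155924/475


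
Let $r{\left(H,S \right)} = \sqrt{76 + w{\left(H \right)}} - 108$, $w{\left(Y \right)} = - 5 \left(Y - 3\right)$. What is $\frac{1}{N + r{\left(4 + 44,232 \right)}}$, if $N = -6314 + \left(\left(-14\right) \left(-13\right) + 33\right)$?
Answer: $- \frac{6207}{38526998} - \frac{i \sqrt{149}}{38526998} \approx -0.00016111 - 3.1683 \cdot 10^{-7} i$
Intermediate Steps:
$w{\left(Y \right)} = 15 - 5 Y$ ($w{\left(Y \right)} = - 5 \left(-3 + Y\right) = 15 - 5 Y$)
$r{\left(H,S \right)} = -108 + \sqrt{91 - 5 H}$ ($r{\left(H,S \right)} = \sqrt{76 - \left(-15 + 5 H\right)} - 108 = \sqrt{91 - 5 H} - 108 = -108 + \sqrt{91 - 5 H}$)
$N = -6099$ ($N = -6314 + \left(182 + 33\right) = -6314 + 215 = -6099$)
$\frac{1}{N + r{\left(4 + 44,232 \right)}} = \frac{1}{-6099 - \left(108 - \sqrt{91 - 5 \left(4 + 44\right)}\right)} = \frac{1}{-6099 - \left(108 - \sqrt{91 - 240}\right)} = \frac{1}{-6099 - \left(108 - \sqrt{-149}\right)} = \frac{1}{-6099 - \left(108 - i \sqrt{149}\right)} = \frac{1}{-6207 + i \sqrt{149}}$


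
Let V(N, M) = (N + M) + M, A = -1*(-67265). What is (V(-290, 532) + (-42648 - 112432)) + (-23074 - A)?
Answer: -244645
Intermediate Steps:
A = 67265
V(N, M) = N + 2*M (V(N, M) = (M + N) + M = N + 2*M)
(V(-290, 532) + (-42648 - 112432)) + (-23074 - A) = ((-290 + 2*532) + (-42648 - 112432)) + (-23074 - 1*67265) = ((-290 + 1064) - 155080) + (-23074 - 67265) = (774 - 155080) - 90339 = -154306 - 90339 = -244645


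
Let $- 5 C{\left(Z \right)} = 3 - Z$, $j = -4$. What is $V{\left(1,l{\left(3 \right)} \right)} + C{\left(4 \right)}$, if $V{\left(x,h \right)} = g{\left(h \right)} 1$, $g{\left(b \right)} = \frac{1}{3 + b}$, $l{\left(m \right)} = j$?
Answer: $- \frac{4}{5} \approx -0.8$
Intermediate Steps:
$C{\left(Z \right)} = - \frac{3}{5} + \frac{Z}{5}$ ($C{\left(Z \right)} = - \frac{3 - Z}{5} = - \frac{3}{5} + \frac{Z}{5}$)
$l{\left(m \right)} = -4$
$V{\left(x,h \right)} = \frac{1}{3 + h}$ ($V{\left(x,h \right)} = \frac{1}{3 + h} 1 = \frac{1}{3 + h}$)
$V{\left(1,l{\left(3 \right)} \right)} + C{\left(4 \right)} = \frac{1}{3 - 4} + \left(- \frac{3}{5} + \frac{1}{5} \cdot 4\right) = \frac{1}{-1} + \left(- \frac{3}{5} + \frac{4}{5}\right) = -1 + \frac{1}{5} = - \frac{4}{5}$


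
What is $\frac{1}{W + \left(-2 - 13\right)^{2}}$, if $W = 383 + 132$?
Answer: $\frac{1}{740} \approx 0.0013514$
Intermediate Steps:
$W = 515$
$\frac{1}{W + \left(-2 - 13\right)^{2}} = \frac{1}{515 + \left(-2 - 13\right)^{2}} = \frac{1}{515 + \left(-15\right)^{2}} = \frac{1}{515 + 225} = \frac{1}{740}$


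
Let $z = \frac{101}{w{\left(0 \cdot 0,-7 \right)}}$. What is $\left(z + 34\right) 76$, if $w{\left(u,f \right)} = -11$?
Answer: $\frac{20748}{11} \approx 1886.2$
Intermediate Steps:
$z = - \frac{101}{11}$ ($z = \frac{101}{-11} = 101 \left(- \frac{1}{11}\right) = - \frac{101}{11} \approx -9.1818$)
$\left(z + 34\right) 76 = \left(- \frac{101}{11} + 34\right) 76 = \frac{273}{11} \cdot 76 = \frac{20748}{11}$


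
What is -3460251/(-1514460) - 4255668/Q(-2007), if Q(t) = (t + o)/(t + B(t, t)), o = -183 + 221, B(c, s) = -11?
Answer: -4335360602197607/993990580 ≈ -4.3616e+6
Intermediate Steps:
o = 38
Q(t) = (38 + t)/(-11 + t) (Q(t) = (t + 38)/(t - 11) = (38 + t)/(-11 + t))
-3460251/(-1514460) - 4255668/Q(-2007) = -3460251/(-1514460) - 4255668*(-11 - 2007)/(38 - 2007) = -3460251*(-1/1514460) - 4255668/(-1969/(-2018)) = 1153417/504820 - 4255668/((-1/2018*(-1969))) = 1153417/504820 - 4255668/1969/2018 = 1153417/504820 - 4255668*2018/1969 = 1153417/504820 - 8587938024/1969 = -4335360602197607/993990580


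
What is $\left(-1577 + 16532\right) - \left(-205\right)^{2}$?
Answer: $-27070$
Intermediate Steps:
$\left(-1577 + 16532\right) - \left(-205\right)^{2} = 14955 - 42025 = -27070$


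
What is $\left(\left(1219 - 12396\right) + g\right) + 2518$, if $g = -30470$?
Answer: $-39129$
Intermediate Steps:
$\left(\left(1219 - 12396\right) + g\right) + 2518 = \left(\left(1219 - 12396\right) - 30470\right) + 2518 = \left(-11177 - 30470\right) + 2518 = -41647 + 2518 = -39129$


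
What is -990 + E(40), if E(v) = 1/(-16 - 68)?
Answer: -83161/84 ≈ -990.01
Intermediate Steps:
E(v) = -1/84 (E(v) = 1/(-84) = -1/84)
-990 + E(40) = -990 - 1/84 = -83161/84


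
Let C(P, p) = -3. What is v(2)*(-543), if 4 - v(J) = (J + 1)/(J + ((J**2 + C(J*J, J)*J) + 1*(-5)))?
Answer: -12489/5 ≈ -2497.8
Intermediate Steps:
v(J) = 4 - (1 + J)/(-5 + J**2 - 2*J) (v(J) = 4 - (J + 1)/(J + ((J**2 - 3*J) + 1*(-5))) = 4 - (1 + J)/(J + ((J**2 - 3*J) - 5)) = 4 - (1 + J)/(J + (-5 + J**2 - 3*J)) = 4 - (1 + J)/(-5 + J**2 - 2*J))
v(2)*(-543) = ((-21 - 9*2 + 4*2**2)/(-5 + 2**2 - 2*2))*(-543) = ((-21 - 18 + 4*4)/(-5 + 4 - 4))*(-543) = ((-21 - 18 + 16)/(-5))*(-543) = -1/5*(-23)*(-543) = (23/5)*(-543) = -12489/5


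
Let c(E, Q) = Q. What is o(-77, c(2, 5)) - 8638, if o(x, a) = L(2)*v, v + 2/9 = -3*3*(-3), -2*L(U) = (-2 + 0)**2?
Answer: -78224/9 ≈ -8691.6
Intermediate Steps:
L(U) = -2 (L(U) = -(-2 + 0)**2/2 = -1/2*(-2)**2 = -1/2*4 = -2)
v = 241/9 (v = -2/9 - 3*3*(-3) = -2/9 - 9*(-3) = -2/9 + 27 = 241/9 ≈ 26.778)
o(x, a) = -482/9 (o(x, a) = -2*241/9 = -482/9)
o(-77, c(2, 5)) - 8638 = -482/9 - 8638 = -78224/9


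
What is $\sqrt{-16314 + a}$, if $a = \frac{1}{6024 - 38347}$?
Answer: $\frac{i \sqrt{17044481063629}}{32323} \approx 127.73 i$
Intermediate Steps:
$a = - \frac{1}{32323}$ ($a = \frac{1}{-32323} = - \frac{1}{32323} \approx -3.0938 \cdot 10^{-5}$)
$\sqrt{-16314 + a} = \sqrt{-16314 - \frac{1}{32323}} = \sqrt{- \frac{527317423}{32323}} = \frac{i \sqrt{17044481063629}}{32323}$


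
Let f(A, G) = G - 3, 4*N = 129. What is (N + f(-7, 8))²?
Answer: 22201/16 ≈ 1387.6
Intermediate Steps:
N = 129/4 (N = (¼)*129 = 129/4 ≈ 32.250)
f(A, G) = -3 + G
(N + f(-7, 8))² = (129/4 + (-3 + 8))² = (129/4 + 5)² = (149/4)² = 22201/16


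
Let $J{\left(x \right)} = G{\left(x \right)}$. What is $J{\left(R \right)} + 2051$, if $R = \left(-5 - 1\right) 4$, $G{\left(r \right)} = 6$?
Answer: $2057$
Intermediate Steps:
$R = -24$ ($R = \left(-6\right) 4 = -24$)
$J{\left(x \right)} = 6$
$J{\left(R \right)} + 2051 = 6 + 2051 = 2057$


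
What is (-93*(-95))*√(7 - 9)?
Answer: 8835*I*√2 ≈ 12495.0*I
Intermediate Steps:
(-93*(-95))*√(7 - 9) = 8835*√(-2) = 8835*(I*√2) = 8835*I*√2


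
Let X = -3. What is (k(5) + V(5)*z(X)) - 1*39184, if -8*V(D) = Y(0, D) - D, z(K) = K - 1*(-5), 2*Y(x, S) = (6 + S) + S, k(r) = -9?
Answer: -156775/4 ≈ -39194.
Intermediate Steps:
Y(x, S) = 3 + S (Y(x, S) = ((6 + S) + S)/2 = (6 + 2*S)/2 = 3 + S)
z(K) = 5 + K (z(K) = K + 5 = 5 + K)
V(D) = -3/8 (V(D) = -((3 + D) - D)/8 = -1/8*3 = -3/8)
(k(5) + V(5)*z(X)) - 1*39184 = (-9 - 3*(5 - 3)/8) - 1*39184 = (-9 - 3/8*2) - 39184 = (-9 - 3/4) - 39184 = -39/4 - 39184 = -156775/4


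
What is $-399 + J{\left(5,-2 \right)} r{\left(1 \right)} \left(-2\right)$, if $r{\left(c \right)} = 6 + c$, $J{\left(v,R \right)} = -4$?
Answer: $-343$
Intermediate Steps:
$-399 + J{\left(5,-2 \right)} r{\left(1 \right)} \left(-2\right) = -399 + - 4 \left(6 + 1\right) \left(-2\right) = -399 + \left(-4\right) 7 \left(-2\right) = -399 - -56 = -399 + 56 = -343$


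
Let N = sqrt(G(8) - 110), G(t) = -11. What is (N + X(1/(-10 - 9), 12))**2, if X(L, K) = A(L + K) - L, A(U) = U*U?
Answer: 2641427463/130321 + 1134056*I/361 ≈ 20269.0 + 3141.4*I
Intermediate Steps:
A(U) = U**2
X(L, K) = (K + L)**2 - L (X(L, K) = (L + K)**2 - L = (K + L)**2 - L)
N = 11*I (N = sqrt(-11 - 110) = sqrt(-121) = 11*I ≈ 11.0*I)
(N + X(1/(-10 - 9), 12))**2 = (11*I + ((12 + 1/(-10 - 9))**2 - 1/(-10 - 9)))**2 = (11*I + ((12 + 1/(-19))**2 - 1/(-19)))**2 = (11*I + ((12 - 1/19)**2 - 1*(-1/19)))**2 = (11*I + ((227/19)**2 + 1/19))**2 = (11*I + (51529/361 + 1/19))**2 = (11*I + 51548/361)**2 = (51548/361 + 11*I)**2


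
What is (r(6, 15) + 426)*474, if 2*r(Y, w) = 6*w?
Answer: 223254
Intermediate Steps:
r(Y, w) = 3*w (r(Y, w) = (6*w)/2 = 3*w)
(r(6, 15) + 426)*474 = (3*15 + 426)*474 = (45 + 426)*474 = 471*474 = 223254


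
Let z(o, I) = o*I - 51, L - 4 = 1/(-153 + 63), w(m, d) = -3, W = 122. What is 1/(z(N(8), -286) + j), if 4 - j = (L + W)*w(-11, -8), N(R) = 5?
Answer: -30/32971 ≈ -0.00090989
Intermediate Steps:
L = 359/90 (L = 4 + 1/(-153 + 63) = 4 + 1/(-90) = 4 - 1/90 = 359/90 ≈ 3.9889)
z(o, I) = -51 + I*o (z(o, I) = I*o - 51 = -51 + I*o)
j = 11459/30 (j = 4 - (359/90 + 122)*(-3) = 4 - 11339*(-3)/90 = 4 - 1*(-11339/30) = 4 + 11339/30 = 11459/30 ≈ 381.97)
1/(z(N(8), -286) + j) = 1/((-51 - 286*5) + 11459/30) = 1/((-51 - 1430) + 11459/30) = 1/(-1481 + 11459/30) = 1/(-32971/30) = -30/32971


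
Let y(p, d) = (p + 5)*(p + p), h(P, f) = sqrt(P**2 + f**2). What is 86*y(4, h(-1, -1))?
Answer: 6192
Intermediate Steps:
y(p, d) = 2*p*(5 + p) (y(p, d) = (5 + p)*(2*p) = 2*p*(5 + p))
86*y(4, h(-1, -1)) = 86*(2*4*(5 + 4)) = 86*(2*4*9) = 86*72 = 6192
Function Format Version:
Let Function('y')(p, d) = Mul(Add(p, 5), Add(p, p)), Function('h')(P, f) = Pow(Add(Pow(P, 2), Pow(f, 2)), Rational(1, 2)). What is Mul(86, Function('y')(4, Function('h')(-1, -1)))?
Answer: 6192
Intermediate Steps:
Function('y')(p, d) = Mul(2, p, Add(5, p)) (Function('y')(p, d) = Mul(Add(5, p), Mul(2, p)) = Mul(2, p, Add(5, p)))
Mul(86, Function('y')(4, Function('h')(-1, -1))) = Mul(86, Mul(2, 4, Add(5, 4))) = Mul(86, Mul(2, 4, 9)) = Mul(86, 72) = 6192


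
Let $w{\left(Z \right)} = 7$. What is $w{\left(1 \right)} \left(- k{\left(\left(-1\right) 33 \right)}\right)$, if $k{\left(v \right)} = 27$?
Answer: $-189$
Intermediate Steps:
$w{\left(1 \right)} \left(- k{\left(\left(-1\right) 33 \right)}\right) = 7 \left(\left(-1\right) 27\right) = 7 \left(-27\right) = -189$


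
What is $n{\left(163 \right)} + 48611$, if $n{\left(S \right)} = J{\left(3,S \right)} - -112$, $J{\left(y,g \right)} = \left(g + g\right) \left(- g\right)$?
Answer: $-4415$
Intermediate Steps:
$J{\left(y,g \right)} = - 2 g^{2}$ ($J{\left(y,g \right)} = 2 g \left(- g\right) = - 2 g^{2}$)
$n{\left(S \right)} = 112 - 2 S^{2}$ ($n{\left(S \right)} = - 2 S^{2} - -112 = - 2 S^{2} + 112 = 112 - 2 S^{2}$)
$n{\left(163 \right)} + 48611 = \left(112 - 2 \cdot 163^{2}\right) + 48611 = \left(112 - 53138\right) + 48611 = -53026 + 48611 = -4415$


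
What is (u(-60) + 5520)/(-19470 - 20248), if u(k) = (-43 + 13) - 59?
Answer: -5431/39718 ≈ -0.13674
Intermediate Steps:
u(k) = -89 (u(k) = -30 - 59 = -89)
(u(-60) + 5520)/(-19470 - 20248) = (-89 + 5520)/(-19470 - 20248) = 5431/(-39718) = 5431*(-1/39718) = -5431/39718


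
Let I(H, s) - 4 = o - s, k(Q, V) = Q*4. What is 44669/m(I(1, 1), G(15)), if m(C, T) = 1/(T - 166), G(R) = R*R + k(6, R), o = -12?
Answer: 3707527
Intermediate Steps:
k(Q, V) = 4*Q
I(H, s) = -8 - s (I(H, s) = 4 + (-12 - s) = -8 - s)
G(R) = 24 + R² (G(R) = R*R + 4*6 = R² + 24 = 24 + R²)
m(C, T) = 1/(-166 + T)
44669/m(I(1, 1), G(15)) = 44669/(1/(-166 + (24 + 15²))) = 44669/(1/(-166 + (24 + 225))) = 44669/(1/(-166 + 249)) = 44669/(1/83) = 44669*83 = 3707527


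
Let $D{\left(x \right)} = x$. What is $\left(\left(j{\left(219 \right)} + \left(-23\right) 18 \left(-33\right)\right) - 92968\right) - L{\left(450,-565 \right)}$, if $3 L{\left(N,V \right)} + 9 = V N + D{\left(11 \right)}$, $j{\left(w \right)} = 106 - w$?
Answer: $\frac{15991}{3} \approx 5330.3$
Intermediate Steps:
$L{\left(N,V \right)} = \frac{2}{3} + \frac{N V}{3}$ ($L{\left(N,V \right)} = -3 + \frac{V N + 11}{3} = -3 + \frac{N V + 11}{3} = -3 + \frac{11 + N V}{3} = -3 + \left(\frac{11}{3} + \frac{N V}{3}\right) = \frac{2}{3} + \frac{N V}{3}$)
$\left(\left(j{\left(219 \right)} + \left(-23\right) 18 \left(-33\right)\right) - 92968\right) - L{\left(450,-565 \right)} = \left(\left(\left(106 - 219\right) + \left(-23\right) 18 \left(-33\right)\right) - 92968\right) - \left(\frac{2}{3} + \frac{1}{3} \cdot 450 \left(-565\right)\right) = \left(\left(\left(106 - 219\right) - -13662\right) - 92968\right) - \left(\frac{2}{3} - 84750\right) = \left(\left(-113 + 13662\right) - 92968\right) - - \frac{254248}{3} = \left(13549 - 92968\right) + \frac{254248}{3} = -79419 + \frac{254248}{3} = \frac{15991}{3}$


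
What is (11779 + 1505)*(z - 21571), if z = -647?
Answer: -295143912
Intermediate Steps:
(11779 + 1505)*(z - 21571) = (11779 + 1505)*(-647 - 21571) = 13284*(-22218) = -295143912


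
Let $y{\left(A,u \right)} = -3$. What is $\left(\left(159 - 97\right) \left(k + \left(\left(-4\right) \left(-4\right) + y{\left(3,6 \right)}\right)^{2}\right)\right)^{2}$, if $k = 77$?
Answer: $232623504$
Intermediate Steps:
$\left(\left(159 - 97\right) \left(k + \left(\left(-4\right) \left(-4\right) + y{\left(3,6 \right)}\right)^{2}\right)\right)^{2} = \left(\left(159 - 97\right) \left(77 + \left(\left(-4\right) \left(-4\right) - 3\right)^{2}\right)\right)^{2} = \left(62 \left(77 + \left(16 - 3\right)^{2}\right)\right)^{2} = \left(62 \left(77 + 13^{2}\right)\right)^{2} = \left(62 \left(77 + 169\right)\right)^{2} = \left(62 \cdot 246\right)^{2} = 15252^{2} = 232623504$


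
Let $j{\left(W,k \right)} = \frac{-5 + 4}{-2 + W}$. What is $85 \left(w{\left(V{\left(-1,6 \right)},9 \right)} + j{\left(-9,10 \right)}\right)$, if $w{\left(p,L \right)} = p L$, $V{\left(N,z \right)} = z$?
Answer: $\frac{50575}{11} \approx 4597.7$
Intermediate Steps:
$j{\left(W,k \right)} = - \frac{1}{-2 + W}$
$w{\left(p,L \right)} = L p$
$85 \left(w{\left(V{\left(-1,6 \right)},9 \right)} + j{\left(-9,10 \right)}\right) = 85 \left(9 \cdot 6 - \frac{1}{-2 - 9}\right) = 85 \left(54 - \frac{1}{-11}\right) = 85 \left(54 - - \frac{1}{11}\right) = 85 \left(54 + \frac{1}{11}\right) = 85 \cdot \frac{595}{11} = \frac{50575}{11}$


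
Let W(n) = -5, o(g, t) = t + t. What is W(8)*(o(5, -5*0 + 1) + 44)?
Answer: -230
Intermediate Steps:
o(g, t) = 2*t
W(8)*(o(5, -5*0 + 1) + 44) = -5*(2*(-5*0 + 1) + 44) = -5*(2*(0 + 1) + 44) = -5*(2*1 + 44) = -5*(2 + 44) = -5*46 = -230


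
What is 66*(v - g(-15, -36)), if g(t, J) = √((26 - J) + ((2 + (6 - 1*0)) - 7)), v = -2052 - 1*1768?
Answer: -252120 - 198*√7 ≈ -2.5264e+5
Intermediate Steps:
v = -3820 (v = -2052 - 1768 = -3820)
g(t, J) = √(27 - J) (g(t, J) = √((26 - J) + ((2 + (6 + 0)) - 7)) = √((26 - J) + ((2 + 6) - 7)) = √((26 - J) + (8 - 7)) = √((26 - J) + 1) = √(27 - J))
66*(v - g(-15, -36)) = 66*(-3820 - √(27 - 1*(-36))) = 66*(-3820 - √(27 + 36)) = 66*(-3820 - √63) = 66*(-3820 - 3*√7) = -252120 - 198*√7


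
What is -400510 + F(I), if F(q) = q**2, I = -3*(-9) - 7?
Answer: -400110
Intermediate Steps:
I = 20 (I = 27 - 7 = 20)
-400510 + F(I) = -400510 + 20**2 = -400510 + 400 = -400110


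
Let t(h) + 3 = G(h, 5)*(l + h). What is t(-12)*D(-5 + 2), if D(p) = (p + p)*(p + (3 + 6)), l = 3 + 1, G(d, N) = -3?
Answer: -756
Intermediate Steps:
l = 4
t(h) = -15 - 3*h (t(h) = -3 - 3*(4 + h) = -3 + (-12 - 3*h) = -15 - 3*h)
D(p) = 2*p*(9 + p) (D(p) = (2*p)*(p + 9) = (2*p)*(9 + p) = 2*p*(9 + p))
t(-12)*D(-5 + 2) = (-15 - 3*(-12))*(2*(-5 + 2)*(9 + (-5 + 2))) = (-15 + 36)*(2*(-3)*(9 - 3)) = 21*(2*(-3)*6) = 21*(-36) = -756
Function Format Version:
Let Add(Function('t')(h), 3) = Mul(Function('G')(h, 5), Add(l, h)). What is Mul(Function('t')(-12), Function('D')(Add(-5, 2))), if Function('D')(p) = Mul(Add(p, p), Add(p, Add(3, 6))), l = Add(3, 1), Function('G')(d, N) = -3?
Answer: -756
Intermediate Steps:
l = 4
Function('t')(h) = Add(-15, Mul(-3, h)) (Function('t')(h) = Add(-3, Mul(-3, Add(4, h))) = Add(-3, Add(-12, Mul(-3, h))) = Add(-15, Mul(-3, h)))
Function('D')(p) = Mul(2, p, Add(9, p)) (Function('D')(p) = Mul(Mul(2, p), Add(p, 9)) = Mul(Mul(2, p), Add(9, p)) = Mul(2, p, Add(9, p)))
Mul(Function('t')(-12), Function('D')(Add(-5, 2))) = Mul(Add(-15, Mul(-3, -12)), Mul(2, Add(-5, 2), Add(9, Add(-5, 2)))) = Mul(Add(-15, 36), Mul(2, -3, Add(9, -3))) = Mul(21, Mul(2, -3, 6)) = Mul(21, -36) = -756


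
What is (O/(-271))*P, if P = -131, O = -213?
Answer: -27903/271 ≈ -102.96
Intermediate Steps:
(O/(-271))*P = -213/(-271)*(-131) = -213*(-1/271)*(-131) = (213/271)*(-131) = -27903/271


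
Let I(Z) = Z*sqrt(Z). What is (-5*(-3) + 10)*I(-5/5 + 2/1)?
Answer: 25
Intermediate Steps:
I(Z) = Z**(3/2)
(-5*(-3) + 10)*I(-5/5 + 2/1) = (-5*(-3) + 10)*(-5/5 + 2/1)**(3/2) = (15 + 10)*(-5*1/5 + 2*1)**(3/2) = 25*(-1 + 2)**(3/2) = 25*1**(3/2) = 25*1 = 25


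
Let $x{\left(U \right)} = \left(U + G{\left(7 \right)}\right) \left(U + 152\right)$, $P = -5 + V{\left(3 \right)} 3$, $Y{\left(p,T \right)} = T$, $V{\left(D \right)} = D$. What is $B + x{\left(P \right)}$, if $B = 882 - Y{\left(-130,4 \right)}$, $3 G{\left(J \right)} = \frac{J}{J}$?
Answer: $1554$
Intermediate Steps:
$P = 4$ ($P = -5 + 3 \cdot 3 = -5 + 9 = 4$)
$G{\left(J \right)} = \frac{1}{3}$ ($G{\left(J \right)} = \frac{J \frac{1}{J}}{3} = \frac{1}{3} \cdot 1 = \frac{1}{3}$)
$x{\left(U \right)} = \left(152 + U\right) \left(\frac{1}{3} + U\right)$ ($x{\left(U \right)} = \left(U + \frac{1}{3}\right) \left(U + 152\right) = \left(\frac{1}{3} + U\right) \left(152 + U\right) = \left(152 + U\right) \left(\frac{1}{3} + U\right)$)
$B = 878$ ($B = 882 - 4 = 878$)
$B + x{\left(P \right)} = 878 + \left(\frac{152}{3} + 4^{2} + \frac{457}{3} \cdot 4\right) = 878 + \left(\frac{152}{3} + 16 + \frac{1828}{3}\right) = 878 + 676 = 1554$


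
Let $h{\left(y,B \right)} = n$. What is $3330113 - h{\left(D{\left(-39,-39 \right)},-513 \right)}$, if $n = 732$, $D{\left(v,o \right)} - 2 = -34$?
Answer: $3329381$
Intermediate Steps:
$D{\left(v,o \right)} = -32$ ($D{\left(v,o \right)} = 2 - 34 = -32$)
$h{\left(y,B \right)} = 732$
$3330113 - h{\left(D{\left(-39,-39 \right)},-513 \right)} = 3330113 - 732 = 3329381$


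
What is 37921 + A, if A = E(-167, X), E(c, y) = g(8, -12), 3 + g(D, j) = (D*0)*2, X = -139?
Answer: 37918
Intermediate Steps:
g(D, j) = -3 (g(D, j) = -3 + (D*0)*2 = -3 + 0*2 = -3 + 0 = -3)
E(c, y) = -3
A = -3
37921 + A = 37921 - 3 = 37918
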